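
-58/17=-3.41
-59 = -59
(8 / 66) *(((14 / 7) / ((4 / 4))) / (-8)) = -1 / 33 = -0.03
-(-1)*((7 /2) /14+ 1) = 5 /4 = 1.25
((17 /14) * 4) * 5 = 170 /7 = 24.29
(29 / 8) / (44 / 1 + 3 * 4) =0.06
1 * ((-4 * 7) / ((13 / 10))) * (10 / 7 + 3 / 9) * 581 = -22048.21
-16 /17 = -0.94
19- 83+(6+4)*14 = 76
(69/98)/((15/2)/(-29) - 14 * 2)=-2001/80311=-0.02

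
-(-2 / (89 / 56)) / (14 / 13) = 104 / 89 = 1.17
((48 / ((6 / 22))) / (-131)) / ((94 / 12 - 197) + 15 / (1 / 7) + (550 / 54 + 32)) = 9504 / 296977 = 0.03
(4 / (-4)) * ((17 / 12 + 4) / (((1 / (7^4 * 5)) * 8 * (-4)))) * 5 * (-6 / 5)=-780325 / 64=-12192.58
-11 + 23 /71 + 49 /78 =-55645 /5538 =-10.05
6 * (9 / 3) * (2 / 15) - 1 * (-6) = 42 / 5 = 8.40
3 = 3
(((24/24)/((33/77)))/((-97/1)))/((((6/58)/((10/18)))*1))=-0.13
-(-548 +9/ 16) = 8759/ 16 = 547.44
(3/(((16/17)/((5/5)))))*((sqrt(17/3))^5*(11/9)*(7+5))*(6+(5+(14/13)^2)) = 37019455*sqrt(51)/6084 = 43453.61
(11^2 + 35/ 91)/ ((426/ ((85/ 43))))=22355/ 39689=0.56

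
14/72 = 7/36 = 0.19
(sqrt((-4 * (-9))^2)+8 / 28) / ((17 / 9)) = 2286 / 119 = 19.21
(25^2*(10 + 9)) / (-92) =-11875 / 92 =-129.08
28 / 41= 0.68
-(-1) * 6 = 6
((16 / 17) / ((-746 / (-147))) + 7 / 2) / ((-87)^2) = 46739 / 95990058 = 0.00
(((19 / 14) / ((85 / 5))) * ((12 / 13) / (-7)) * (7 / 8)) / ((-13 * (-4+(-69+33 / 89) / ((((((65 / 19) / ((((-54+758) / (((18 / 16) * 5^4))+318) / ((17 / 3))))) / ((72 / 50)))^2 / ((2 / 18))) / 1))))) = -526373291015625 / 3183608080826445806576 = -0.00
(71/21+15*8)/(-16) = -7.71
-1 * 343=-343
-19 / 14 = -1.36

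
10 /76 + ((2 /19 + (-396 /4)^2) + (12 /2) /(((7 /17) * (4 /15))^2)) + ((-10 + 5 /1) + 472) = 10765.88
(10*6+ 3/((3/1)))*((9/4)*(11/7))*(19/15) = 38247/140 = 273.19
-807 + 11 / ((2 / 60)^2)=9093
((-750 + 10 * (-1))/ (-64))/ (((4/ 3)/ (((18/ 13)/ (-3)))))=-855/ 208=-4.11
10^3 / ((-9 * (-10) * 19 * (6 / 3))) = 50 / 171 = 0.29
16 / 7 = 2.29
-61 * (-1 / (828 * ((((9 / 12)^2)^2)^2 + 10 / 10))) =999424 / 14924079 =0.07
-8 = -8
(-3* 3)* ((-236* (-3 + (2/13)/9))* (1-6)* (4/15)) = 329456/39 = 8447.59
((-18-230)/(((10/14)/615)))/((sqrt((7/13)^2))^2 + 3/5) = -22553895/94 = -239935.05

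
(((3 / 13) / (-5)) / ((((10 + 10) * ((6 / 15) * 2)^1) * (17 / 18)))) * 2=-27 / 4420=-0.01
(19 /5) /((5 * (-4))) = -19 /100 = -0.19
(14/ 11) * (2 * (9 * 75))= 18900/ 11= 1718.18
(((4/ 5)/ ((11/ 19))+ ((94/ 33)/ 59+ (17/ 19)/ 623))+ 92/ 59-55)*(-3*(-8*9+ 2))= -11986359712/ 1097459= -10921.92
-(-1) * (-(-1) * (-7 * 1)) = -7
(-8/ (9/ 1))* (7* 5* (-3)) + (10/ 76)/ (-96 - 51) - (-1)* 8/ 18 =1571513/ 16758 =93.78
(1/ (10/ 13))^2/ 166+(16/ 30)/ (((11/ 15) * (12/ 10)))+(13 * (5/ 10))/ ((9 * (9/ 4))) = 13862179/ 14790600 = 0.94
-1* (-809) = 809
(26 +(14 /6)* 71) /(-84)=-575 /252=-2.28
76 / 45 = 1.69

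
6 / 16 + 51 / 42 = 1.59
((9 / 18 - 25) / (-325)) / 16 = 49 / 10400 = 0.00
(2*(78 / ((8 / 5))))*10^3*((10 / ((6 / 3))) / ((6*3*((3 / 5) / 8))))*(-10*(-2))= 65000000 / 9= 7222222.22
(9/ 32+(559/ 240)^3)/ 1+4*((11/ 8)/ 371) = 66323602109/ 5128704000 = 12.93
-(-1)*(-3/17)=-3/17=-0.18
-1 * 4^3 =-64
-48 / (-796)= 12 / 199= 0.06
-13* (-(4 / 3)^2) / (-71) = -208 / 639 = -0.33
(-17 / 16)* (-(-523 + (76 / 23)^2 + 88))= -3813763 / 8464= -450.59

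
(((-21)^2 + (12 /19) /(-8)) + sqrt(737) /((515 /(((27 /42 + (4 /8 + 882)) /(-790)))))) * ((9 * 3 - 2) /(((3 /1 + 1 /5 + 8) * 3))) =698125 /2128 - 15455 * sqrt(737) /9569112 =328.02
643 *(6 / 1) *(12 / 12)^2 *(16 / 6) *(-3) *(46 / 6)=-236624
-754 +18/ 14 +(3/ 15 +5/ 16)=-421233/ 560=-752.20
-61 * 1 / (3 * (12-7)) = -4.07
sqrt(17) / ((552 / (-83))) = -83*sqrt(17) / 552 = -0.62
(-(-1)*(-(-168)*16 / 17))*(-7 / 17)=-18816 / 289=-65.11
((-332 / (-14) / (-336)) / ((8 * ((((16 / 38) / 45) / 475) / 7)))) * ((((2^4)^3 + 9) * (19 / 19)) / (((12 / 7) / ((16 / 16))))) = -7507209.17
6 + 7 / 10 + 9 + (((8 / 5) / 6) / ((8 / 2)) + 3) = 563 / 30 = 18.77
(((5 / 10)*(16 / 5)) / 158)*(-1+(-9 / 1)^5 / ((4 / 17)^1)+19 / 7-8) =-7027007 / 2765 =-2541.41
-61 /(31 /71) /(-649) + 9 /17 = 254698 /342023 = 0.74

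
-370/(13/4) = -1480/13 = -113.85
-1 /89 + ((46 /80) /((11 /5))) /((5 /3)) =0.15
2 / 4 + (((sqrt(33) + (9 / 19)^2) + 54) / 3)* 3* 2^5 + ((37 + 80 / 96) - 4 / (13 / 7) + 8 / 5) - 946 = 32* sqrt(33) + 58213817 / 70395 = 1010.79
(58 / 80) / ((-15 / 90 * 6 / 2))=-29 / 20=-1.45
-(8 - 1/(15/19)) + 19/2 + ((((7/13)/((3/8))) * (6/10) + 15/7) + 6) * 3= 81299/2730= 29.78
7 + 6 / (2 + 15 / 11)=325 / 37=8.78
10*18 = 180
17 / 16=1.06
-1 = -1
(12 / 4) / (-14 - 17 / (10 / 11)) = -10 / 109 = -0.09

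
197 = 197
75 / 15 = 5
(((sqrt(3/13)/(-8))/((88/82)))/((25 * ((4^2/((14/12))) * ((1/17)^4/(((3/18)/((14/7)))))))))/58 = -23970527 * sqrt(39)/7643750400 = -0.02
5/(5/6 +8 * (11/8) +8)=30/119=0.25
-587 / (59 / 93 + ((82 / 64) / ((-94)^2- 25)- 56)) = 10.60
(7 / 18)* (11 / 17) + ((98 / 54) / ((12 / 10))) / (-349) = 118846 / 480573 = 0.25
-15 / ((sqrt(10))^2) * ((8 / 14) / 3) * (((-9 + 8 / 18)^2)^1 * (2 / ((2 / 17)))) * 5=-143990 / 81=-1777.65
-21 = -21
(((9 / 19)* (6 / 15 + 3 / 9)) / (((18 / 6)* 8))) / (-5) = -11 / 3800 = -0.00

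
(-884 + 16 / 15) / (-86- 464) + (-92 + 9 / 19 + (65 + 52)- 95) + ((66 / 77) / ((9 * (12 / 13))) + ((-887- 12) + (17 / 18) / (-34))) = -578657083 / 598500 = -966.85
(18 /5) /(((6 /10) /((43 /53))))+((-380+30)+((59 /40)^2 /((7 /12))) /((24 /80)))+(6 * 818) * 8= 577740493 /14840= 38931.30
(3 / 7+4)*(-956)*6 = -177816 / 7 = -25402.29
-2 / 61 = -0.03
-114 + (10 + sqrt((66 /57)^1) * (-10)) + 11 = -93 - 10 * sqrt(418) /19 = -103.76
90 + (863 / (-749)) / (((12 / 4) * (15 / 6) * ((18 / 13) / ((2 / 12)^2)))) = 327601381 / 3640140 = 90.00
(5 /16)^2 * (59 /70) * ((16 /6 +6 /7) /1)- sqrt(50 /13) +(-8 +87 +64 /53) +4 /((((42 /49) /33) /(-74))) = -11317.46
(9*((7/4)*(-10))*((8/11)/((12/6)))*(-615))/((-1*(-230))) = 38745/253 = 153.14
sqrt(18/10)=3 * sqrt(5)/5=1.34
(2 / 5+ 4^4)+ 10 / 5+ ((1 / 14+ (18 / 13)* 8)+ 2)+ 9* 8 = 312629 / 910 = 343.55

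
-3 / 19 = -0.16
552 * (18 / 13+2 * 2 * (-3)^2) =268272 / 13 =20636.31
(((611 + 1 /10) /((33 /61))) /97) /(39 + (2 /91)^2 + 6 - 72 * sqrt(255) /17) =-3162402901476 * sqrt(255) /163440489021865 - 67201782997713 /326880978043730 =-0.51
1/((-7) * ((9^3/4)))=-4/5103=-0.00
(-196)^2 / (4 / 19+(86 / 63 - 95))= -45983952 / 111829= -411.20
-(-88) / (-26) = -44 / 13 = -3.38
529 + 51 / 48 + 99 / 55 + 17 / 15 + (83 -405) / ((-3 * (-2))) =115039 / 240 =479.33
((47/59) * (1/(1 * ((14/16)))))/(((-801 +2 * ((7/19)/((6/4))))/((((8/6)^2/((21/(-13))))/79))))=1485952/93790455129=0.00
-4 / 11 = -0.36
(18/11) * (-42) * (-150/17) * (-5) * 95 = -53865000/187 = -288048.13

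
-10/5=-2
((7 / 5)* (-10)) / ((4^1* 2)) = -7 / 4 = -1.75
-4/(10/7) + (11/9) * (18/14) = -43/35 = -1.23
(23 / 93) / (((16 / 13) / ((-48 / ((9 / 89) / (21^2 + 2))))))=-11788673 / 279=-42253.31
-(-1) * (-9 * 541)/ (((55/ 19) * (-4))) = 92511/ 220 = 420.50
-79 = -79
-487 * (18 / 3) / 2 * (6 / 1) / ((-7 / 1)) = 8766 / 7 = 1252.29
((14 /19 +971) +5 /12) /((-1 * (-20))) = 221651 /4560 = 48.61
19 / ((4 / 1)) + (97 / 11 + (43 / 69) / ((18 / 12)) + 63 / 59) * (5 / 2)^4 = 437581909 / 1074744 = 407.15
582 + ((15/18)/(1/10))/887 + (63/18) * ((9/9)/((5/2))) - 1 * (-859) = 19191257/13305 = 1442.41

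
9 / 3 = 3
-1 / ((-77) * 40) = 1 / 3080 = 0.00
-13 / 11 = -1.18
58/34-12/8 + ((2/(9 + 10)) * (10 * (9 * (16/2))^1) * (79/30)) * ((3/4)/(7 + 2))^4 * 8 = 2467/8721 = 0.28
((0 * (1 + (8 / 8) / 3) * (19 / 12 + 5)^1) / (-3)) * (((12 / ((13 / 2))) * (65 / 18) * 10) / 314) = 0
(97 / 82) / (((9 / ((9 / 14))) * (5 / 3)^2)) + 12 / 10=35313 / 28700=1.23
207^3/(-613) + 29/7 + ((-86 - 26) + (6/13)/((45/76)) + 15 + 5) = -12180060988/836745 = -14556.48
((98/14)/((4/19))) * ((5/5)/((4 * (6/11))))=1463/96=15.24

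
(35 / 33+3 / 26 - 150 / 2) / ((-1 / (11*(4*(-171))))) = -7220874 / 13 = -555451.85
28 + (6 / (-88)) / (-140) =28.00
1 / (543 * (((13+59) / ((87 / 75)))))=0.00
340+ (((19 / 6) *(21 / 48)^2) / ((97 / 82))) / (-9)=227919589 / 670464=339.94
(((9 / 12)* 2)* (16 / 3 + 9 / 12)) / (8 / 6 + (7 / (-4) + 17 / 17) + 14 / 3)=73 / 42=1.74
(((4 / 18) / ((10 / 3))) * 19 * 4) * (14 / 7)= 10.13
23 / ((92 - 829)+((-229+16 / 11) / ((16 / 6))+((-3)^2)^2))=-2024 / 65237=-0.03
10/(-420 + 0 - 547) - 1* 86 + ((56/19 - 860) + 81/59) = -1020798651/1084007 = -941.69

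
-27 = -27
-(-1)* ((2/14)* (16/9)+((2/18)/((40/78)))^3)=0.26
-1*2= -2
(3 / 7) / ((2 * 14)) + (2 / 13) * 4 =1607 / 2548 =0.63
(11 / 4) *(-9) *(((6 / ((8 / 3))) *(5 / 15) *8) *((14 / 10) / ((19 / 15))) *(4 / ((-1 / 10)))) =124740 / 19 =6565.26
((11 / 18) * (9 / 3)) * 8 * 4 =176 / 3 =58.67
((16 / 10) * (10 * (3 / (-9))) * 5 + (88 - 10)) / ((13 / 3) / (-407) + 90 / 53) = 3321934 / 109201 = 30.42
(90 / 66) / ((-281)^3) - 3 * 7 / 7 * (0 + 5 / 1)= -3661026780 / 244068451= -15.00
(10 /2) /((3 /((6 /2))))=5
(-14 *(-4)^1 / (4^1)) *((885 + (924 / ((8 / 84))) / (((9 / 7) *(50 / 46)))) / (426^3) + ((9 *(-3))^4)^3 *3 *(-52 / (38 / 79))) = -12512777148406277691438724925761 / 18360834300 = -681492841989553693180.42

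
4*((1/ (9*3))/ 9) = 4/ 243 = 0.02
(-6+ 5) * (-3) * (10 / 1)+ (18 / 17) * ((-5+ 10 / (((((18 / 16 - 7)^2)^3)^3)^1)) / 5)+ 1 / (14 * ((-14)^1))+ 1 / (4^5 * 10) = 309134502547075698293415427836242468577 / 10683324028764946793911328418700666880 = 28.94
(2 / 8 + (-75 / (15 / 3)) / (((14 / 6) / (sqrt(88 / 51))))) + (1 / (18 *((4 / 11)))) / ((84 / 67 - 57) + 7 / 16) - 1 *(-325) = 694232423 / 2134476 - 30 *sqrt(1122) / 119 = 316.80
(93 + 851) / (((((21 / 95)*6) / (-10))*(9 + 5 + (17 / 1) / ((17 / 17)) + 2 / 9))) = -448400 / 1967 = -227.96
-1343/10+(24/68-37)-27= -197.95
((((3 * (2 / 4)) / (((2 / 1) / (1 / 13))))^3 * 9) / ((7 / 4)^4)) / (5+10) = 324 / 26374985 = 0.00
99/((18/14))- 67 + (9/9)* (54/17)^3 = 206594/4913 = 42.05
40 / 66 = 20 / 33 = 0.61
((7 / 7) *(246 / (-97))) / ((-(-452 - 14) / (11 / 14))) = -0.00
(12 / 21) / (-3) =-4 / 21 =-0.19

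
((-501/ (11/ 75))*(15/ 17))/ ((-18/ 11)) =62625/ 34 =1841.91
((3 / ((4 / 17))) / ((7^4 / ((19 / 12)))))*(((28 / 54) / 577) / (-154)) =-323 / 6583311504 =-0.00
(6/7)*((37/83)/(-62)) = -0.01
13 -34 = -21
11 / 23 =0.48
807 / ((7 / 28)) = 3228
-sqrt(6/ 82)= -sqrt(123)/ 41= -0.27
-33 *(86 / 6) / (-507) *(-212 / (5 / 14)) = -1403864 / 2535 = -553.79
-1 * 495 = -495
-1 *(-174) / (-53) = -174 / 53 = -3.28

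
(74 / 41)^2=3.26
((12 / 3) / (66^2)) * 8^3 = 512 / 1089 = 0.47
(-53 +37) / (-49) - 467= -22867 / 49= -466.67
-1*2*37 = -74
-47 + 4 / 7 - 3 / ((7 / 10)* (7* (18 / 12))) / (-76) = -43220 / 931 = -46.42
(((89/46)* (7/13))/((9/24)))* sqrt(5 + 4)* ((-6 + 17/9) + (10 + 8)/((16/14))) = 261037/2691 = 97.00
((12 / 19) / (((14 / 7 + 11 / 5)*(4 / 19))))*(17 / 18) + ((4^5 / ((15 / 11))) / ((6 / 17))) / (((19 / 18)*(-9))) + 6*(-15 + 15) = -296973 / 1330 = -223.29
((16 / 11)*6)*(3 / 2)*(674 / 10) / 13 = 48528 / 715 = 67.87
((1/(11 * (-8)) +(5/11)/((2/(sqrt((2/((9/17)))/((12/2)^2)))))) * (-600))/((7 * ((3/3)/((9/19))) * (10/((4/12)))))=45/2926 - 25 * sqrt(34)/1463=-0.08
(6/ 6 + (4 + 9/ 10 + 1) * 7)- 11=313/ 10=31.30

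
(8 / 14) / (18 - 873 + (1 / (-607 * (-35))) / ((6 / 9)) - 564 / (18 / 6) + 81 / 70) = -1214 / 2213395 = -0.00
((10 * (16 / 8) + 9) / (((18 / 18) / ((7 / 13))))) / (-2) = -7.81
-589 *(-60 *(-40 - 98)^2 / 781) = 673014960 / 781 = 861734.90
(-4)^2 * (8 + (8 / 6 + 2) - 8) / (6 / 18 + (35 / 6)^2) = 1920 / 1237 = 1.55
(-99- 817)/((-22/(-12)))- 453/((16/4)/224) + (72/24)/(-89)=-25324449/979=-25867.67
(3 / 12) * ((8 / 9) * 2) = 4 / 9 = 0.44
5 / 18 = 0.28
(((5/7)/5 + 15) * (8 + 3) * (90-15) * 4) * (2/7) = 699600/49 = 14277.55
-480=-480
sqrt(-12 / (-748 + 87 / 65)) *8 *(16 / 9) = 256 *sqrt(9463935) / 436797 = 1.80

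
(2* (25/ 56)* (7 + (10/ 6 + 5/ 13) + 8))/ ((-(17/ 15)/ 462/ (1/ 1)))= -2743125/ 442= -6206.17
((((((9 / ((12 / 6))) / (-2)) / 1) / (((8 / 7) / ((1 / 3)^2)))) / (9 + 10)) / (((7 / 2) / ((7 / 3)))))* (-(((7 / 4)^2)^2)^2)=40353607 / 59768832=0.68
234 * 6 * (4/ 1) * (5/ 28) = 7020/ 7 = 1002.86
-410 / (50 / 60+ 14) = -2460 / 89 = -27.64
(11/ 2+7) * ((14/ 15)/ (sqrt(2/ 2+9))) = 7 * sqrt(10)/ 6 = 3.69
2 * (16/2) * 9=144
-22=-22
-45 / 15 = -3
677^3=310288733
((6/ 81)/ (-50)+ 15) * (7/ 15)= 70868/ 10125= 7.00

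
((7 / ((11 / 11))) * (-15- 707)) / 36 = -2527 / 18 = -140.39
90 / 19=4.74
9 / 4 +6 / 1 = 33 / 4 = 8.25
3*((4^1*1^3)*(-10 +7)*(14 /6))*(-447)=37548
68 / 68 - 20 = -19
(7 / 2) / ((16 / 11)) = 77 / 32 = 2.41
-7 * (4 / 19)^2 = -112 / 361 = -0.31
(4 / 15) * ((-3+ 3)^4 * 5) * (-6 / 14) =0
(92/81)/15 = 92/1215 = 0.08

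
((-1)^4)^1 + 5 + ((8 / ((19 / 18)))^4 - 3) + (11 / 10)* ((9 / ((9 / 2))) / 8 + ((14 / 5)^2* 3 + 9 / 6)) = 3330.20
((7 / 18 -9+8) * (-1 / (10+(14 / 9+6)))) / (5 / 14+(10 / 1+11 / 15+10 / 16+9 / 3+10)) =0.00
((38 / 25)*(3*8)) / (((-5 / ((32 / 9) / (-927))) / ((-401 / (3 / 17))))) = -66315776 / 1042875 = -63.59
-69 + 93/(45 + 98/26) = -42537/634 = -67.09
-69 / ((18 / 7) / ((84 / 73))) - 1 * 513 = -39703 / 73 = -543.88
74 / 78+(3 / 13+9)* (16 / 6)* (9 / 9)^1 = 997 / 39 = 25.56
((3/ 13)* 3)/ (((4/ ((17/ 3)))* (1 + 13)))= 51/ 728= 0.07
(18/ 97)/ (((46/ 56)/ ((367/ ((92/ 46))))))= 41.45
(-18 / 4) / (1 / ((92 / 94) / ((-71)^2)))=-0.00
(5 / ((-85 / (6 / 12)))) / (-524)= 1 / 17816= 0.00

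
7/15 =0.47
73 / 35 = 2.09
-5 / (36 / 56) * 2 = -140 / 9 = -15.56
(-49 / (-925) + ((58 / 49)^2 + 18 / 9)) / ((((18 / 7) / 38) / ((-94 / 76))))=-360546353 / 5710950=-63.13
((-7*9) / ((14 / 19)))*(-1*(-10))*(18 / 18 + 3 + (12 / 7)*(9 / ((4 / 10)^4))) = -14523885 / 28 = -518710.18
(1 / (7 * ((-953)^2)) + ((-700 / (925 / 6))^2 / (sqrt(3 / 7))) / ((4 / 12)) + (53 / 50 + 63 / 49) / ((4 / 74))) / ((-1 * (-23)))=5.99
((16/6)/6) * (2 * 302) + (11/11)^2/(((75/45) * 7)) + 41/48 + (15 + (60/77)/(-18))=2251981/7920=284.34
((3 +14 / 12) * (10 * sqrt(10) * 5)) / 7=625 * sqrt(10) / 21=94.12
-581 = -581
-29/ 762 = -0.04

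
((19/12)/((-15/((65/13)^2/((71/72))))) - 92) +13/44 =-94.38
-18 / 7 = -2.57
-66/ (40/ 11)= -363/ 20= -18.15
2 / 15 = 0.13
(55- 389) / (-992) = 167 / 496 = 0.34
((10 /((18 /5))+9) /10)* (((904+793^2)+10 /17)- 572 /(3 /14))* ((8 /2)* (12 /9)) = 27120139856 /6885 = 3939018.13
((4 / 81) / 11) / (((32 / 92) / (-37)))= -851 / 1782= -0.48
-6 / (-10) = 3 / 5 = 0.60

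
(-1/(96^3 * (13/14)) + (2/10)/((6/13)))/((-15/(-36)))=12459997/11980800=1.04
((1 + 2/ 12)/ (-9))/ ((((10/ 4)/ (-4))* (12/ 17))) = 119/ 405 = 0.29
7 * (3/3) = 7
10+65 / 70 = 153 / 14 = 10.93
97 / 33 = 2.94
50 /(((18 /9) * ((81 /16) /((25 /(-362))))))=-5000 /14661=-0.34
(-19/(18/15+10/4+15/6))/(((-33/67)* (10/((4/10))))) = 1273/5115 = 0.25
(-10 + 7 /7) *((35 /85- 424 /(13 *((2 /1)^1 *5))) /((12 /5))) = 9447 /884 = 10.69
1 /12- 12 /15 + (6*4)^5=477757397 /60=7962623.28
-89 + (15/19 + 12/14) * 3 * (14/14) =-84.06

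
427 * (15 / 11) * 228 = 1460340 / 11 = 132758.18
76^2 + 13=5789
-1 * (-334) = 334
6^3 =216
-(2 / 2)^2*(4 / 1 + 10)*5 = -70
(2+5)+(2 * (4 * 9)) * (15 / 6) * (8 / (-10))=-137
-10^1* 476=-4760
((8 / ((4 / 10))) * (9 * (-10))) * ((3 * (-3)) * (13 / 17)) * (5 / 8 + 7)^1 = 94460.29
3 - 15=-12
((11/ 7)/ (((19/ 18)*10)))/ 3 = 33/ 665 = 0.05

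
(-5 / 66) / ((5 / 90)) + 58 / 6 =274 / 33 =8.30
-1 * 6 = -6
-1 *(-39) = 39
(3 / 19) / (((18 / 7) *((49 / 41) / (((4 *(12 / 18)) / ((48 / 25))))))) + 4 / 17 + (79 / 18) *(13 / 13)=1146595 / 244188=4.70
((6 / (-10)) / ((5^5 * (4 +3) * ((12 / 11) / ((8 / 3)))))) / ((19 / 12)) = -88 / 2078125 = -0.00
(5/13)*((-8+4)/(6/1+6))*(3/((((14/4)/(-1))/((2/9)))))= 20/819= 0.02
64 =64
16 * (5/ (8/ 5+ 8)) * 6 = 50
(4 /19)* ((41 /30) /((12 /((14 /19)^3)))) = 56252 /5864445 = 0.01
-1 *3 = -3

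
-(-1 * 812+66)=746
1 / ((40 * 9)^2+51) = 1 / 129651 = 0.00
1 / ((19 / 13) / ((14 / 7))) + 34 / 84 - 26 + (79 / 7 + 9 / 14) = -701 / 57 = -12.30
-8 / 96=-0.08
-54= -54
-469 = -469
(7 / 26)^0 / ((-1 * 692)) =-1 / 692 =-0.00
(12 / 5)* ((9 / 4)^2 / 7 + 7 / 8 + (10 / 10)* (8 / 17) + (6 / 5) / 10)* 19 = 99.81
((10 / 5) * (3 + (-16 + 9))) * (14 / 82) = -56 / 41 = -1.37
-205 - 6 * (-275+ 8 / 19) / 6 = 69.58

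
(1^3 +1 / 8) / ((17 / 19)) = 171 / 136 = 1.26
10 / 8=1.25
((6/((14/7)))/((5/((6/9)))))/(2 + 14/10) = 2/17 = 0.12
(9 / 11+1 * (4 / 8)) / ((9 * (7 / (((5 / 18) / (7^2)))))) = 145 / 1222452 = 0.00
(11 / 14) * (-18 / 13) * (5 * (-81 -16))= 48015 / 91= 527.64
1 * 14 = 14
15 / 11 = 1.36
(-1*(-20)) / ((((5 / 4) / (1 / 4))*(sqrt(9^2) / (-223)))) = -892 / 9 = -99.11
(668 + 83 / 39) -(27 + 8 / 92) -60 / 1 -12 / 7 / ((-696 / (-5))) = 212328643 / 364182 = 583.03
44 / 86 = 22 / 43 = 0.51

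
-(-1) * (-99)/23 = -99/23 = -4.30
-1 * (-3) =3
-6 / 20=-3 / 10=-0.30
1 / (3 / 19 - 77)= -19 / 1460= -0.01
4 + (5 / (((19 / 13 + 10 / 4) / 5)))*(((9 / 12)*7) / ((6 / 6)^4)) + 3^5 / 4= 97.88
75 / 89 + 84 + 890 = 86761 / 89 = 974.84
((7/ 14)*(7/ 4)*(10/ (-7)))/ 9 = -5/ 36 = -0.14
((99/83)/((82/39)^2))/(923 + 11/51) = 0.00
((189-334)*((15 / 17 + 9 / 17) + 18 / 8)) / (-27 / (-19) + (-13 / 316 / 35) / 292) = -553858643100 / 1482345481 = -373.64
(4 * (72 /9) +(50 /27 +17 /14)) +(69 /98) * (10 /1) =111415 /2646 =42.11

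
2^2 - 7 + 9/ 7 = -12/ 7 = -1.71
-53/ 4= -13.25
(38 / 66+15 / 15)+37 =1273 / 33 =38.58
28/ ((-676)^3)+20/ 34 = 772289321/ 1312892048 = 0.59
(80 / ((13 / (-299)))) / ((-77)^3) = 1840 / 456533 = 0.00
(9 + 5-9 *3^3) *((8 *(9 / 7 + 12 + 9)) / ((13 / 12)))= -263808 / 7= -37686.86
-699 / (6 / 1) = -233 / 2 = -116.50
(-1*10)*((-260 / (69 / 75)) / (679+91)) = 6500 / 1771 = 3.67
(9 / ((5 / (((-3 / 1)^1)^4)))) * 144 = 20995.20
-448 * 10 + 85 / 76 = -340395 / 76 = -4478.88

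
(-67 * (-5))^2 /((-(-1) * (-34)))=-112225 /34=-3300.74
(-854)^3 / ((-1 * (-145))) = -622835864 / 145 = -4295419.75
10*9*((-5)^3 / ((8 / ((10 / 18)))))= -3125 / 4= -781.25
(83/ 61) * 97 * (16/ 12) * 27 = 289836/ 61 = 4751.41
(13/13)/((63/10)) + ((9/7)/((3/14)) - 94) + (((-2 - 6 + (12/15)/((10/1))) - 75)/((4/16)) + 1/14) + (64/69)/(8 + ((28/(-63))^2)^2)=-200300494213/477662850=-419.33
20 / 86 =10 / 43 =0.23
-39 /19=-2.05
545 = 545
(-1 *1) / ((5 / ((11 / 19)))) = -11 / 95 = -0.12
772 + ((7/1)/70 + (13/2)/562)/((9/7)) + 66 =14130143/16860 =838.09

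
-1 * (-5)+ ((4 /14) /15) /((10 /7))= 376 /75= 5.01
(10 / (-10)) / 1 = -1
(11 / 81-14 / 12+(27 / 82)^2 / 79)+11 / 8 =29732275 / 86053752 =0.35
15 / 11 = 1.36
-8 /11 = -0.73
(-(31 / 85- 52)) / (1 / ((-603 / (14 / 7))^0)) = 4389 / 85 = 51.64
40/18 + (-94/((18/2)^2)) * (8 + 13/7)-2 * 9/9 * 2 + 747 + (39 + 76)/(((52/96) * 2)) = 2063725/2457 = 839.94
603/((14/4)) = 172.29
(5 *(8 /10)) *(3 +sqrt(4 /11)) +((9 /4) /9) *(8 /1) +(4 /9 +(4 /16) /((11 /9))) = 8 *sqrt(11) /11 +5801 /396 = 17.06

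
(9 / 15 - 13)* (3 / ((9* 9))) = -62 / 135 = -0.46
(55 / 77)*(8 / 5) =8 / 7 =1.14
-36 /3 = -12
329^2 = 108241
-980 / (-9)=980 / 9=108.89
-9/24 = -3/8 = -0.38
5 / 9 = 0.56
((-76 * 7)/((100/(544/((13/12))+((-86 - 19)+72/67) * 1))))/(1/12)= -553583772/21775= -25422.91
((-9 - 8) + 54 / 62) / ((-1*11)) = 500 / 341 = 1.47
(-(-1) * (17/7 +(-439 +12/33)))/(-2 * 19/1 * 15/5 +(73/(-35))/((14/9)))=3.78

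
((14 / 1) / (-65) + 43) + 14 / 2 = 3236 / 65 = 49.78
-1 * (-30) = 30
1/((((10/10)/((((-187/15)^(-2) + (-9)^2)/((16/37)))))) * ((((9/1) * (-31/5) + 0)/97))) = -2824058485/8672312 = -325.64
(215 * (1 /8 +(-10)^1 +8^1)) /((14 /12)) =-9675 /28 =-345.54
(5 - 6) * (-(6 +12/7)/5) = 54/35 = 1.54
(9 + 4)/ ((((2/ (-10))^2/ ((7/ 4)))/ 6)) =3412.50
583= 583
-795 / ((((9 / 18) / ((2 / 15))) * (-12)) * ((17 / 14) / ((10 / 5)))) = 1484 / 51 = 29.10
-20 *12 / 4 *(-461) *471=13027860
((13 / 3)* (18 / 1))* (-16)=-1248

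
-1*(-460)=460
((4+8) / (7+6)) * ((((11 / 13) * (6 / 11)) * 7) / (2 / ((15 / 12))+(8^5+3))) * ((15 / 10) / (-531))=-20 / 77803713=-0.00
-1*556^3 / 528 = -10742476 / 33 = -325529.58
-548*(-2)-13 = 1083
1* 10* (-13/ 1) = -130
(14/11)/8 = 7/44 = 0.16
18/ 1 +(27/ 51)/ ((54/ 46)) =941/ 51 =18.45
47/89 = 0.53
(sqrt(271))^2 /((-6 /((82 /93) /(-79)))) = 11111 /22041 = 0.50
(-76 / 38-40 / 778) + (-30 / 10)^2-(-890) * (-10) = -8893.05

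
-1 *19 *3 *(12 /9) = -76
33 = 33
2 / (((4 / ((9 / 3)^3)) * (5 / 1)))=27 / 10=2.70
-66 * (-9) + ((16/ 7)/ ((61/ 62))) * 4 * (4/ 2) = 261574/ 427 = 612.59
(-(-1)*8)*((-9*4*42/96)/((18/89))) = -623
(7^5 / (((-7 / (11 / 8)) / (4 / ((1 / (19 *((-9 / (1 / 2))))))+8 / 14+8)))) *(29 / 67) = 260303043 / 134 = 1942560.02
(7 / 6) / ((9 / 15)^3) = 875 / 162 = 5.40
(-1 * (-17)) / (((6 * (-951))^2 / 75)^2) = 10625 / 117783528307344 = 0.00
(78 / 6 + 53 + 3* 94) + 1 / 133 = 46285 / 133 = 348.01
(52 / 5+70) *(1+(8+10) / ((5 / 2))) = 659.28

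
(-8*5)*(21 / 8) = -105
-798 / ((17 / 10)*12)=-665 / 17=-39.12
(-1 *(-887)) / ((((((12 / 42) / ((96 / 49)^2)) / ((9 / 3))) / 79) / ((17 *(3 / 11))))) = 49403146752 / 3773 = 13093863.44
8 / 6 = 4 / 3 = 1.33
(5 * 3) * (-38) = -570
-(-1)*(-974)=-974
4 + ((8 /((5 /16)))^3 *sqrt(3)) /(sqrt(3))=2097652 /125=16781.22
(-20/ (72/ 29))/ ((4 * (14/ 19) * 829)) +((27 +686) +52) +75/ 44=7047481075/ 9191952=766.70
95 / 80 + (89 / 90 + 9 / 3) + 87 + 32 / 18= 22549 / 240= 93.95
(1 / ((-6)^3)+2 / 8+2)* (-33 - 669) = -1576.25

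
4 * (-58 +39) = -76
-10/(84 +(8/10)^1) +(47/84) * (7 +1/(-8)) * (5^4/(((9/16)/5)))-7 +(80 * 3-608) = 841251025/40068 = 20995.58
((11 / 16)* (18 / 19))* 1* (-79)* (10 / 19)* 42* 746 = -306309465 / 361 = -848502.67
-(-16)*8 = 128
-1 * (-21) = 21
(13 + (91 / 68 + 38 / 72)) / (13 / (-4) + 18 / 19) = -172862 / 26775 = -6.46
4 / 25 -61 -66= -3171 / 25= -126.84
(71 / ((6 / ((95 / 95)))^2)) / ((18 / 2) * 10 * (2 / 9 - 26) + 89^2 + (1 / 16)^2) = 0.00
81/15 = 27/5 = 5.40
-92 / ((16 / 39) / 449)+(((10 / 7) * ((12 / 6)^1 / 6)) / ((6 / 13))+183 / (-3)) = -25388551 / 252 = -100748.22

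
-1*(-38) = 38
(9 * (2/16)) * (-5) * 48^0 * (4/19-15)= 12645/152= 83.19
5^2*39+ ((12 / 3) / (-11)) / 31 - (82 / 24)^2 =47302603 / 49104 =963.31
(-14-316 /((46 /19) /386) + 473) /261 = -1148215 /6003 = -191.27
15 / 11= 1.36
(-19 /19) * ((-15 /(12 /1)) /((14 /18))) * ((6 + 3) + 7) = 180 /7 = 25.71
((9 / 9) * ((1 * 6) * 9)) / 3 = 18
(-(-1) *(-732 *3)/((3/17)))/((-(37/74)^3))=99552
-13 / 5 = -2.60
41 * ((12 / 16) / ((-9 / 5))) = -205 / 12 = -17.08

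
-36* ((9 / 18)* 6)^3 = -972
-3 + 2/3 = -7/3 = -2.33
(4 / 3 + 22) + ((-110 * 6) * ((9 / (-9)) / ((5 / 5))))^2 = 1306870 / 3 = 435623.33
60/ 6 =10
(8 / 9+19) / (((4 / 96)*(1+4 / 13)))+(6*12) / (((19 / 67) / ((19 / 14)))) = 709.59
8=8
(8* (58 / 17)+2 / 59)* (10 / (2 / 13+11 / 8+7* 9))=28506400 / 6731133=4.24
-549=-549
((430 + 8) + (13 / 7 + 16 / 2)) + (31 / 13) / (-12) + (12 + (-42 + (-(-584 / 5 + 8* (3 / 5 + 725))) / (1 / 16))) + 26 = -98896261 / 1092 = -90564.34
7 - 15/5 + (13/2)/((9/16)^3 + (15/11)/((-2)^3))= 867.91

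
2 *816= 1632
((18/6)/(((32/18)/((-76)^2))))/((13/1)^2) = 9747/169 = 57.67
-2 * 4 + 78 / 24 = -19 / 4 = -4.75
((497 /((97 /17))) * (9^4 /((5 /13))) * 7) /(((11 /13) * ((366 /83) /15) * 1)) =5442998127021 /130174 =41813250.93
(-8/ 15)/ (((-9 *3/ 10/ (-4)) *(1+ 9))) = -32/ 405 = -0.08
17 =17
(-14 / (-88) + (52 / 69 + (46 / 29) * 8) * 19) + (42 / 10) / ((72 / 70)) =1905160 / 7337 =259.66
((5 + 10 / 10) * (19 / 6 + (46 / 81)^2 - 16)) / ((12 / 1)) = -164167 / 26244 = -6.26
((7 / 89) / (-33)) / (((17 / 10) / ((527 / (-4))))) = 1085 / 5874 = 0.18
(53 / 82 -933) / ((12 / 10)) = -382265 / 492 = -776.96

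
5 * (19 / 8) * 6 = 285 / 4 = 71.25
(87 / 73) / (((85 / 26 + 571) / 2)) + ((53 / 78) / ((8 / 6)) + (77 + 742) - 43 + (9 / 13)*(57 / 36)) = 29382289423 / 37785384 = 777.61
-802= -802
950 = 950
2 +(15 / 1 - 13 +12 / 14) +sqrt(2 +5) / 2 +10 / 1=sqrt(7) / 2 +104 / 7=16.18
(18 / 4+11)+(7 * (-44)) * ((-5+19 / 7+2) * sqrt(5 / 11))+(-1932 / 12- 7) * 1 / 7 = -17 / 2+8 * sqrt(55) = 50.83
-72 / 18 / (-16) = 1 / 4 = 0.25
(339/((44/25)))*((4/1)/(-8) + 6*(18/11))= 1737375/968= 1794.81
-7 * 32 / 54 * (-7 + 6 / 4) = 616 / 27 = 22.81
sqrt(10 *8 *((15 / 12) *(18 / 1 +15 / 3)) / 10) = sqrt(230) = 15.17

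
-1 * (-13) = 13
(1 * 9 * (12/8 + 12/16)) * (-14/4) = -567/8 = -70.88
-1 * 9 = -9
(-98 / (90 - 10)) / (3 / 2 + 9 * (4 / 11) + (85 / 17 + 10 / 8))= -0.11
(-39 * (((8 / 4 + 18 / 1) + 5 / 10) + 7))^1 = -2145 / 2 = -1072.50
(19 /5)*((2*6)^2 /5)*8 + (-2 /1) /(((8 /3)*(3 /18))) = 43551 /50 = 871.02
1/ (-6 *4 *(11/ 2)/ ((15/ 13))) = -5/ 572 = -0.01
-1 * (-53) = 53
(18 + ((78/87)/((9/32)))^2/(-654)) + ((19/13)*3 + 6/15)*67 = 490195905689/1447911855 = 338.55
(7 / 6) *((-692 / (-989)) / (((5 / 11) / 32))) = 57.47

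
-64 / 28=-16 / 7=-2.29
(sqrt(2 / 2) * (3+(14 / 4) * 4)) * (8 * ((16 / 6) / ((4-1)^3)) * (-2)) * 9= -2176 / 9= -241.78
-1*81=-81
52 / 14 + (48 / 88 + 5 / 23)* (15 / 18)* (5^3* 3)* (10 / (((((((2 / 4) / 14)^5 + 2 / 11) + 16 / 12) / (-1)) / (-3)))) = 654454791622934 / 138543467713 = 4723.82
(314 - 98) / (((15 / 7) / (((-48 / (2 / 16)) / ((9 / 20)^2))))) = -573440 / 3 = -191146.67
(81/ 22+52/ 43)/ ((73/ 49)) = 226723/ 69058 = 3.28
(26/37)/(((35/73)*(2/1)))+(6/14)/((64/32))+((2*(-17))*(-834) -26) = 73377153/2590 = 28330.95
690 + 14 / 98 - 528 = 1135 / 7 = 162.14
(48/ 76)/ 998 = 6/ 9481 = 0.00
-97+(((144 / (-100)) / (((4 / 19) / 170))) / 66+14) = -5534 / 55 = -100.62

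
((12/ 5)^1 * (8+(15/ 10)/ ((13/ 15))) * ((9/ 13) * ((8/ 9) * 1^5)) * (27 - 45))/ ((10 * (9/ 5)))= -12144/ 845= -14.37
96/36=8/3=2.67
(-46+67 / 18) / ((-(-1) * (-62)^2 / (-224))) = 21308 / 8649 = 2.46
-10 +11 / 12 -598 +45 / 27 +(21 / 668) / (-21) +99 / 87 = -604.28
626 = 626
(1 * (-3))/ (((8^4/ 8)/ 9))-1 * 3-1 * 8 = -5659/ 512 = -11.05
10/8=5/4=1.25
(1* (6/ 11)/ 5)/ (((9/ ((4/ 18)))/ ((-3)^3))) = -4/ 55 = -0.07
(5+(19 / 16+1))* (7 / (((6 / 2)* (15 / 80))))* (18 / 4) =805 / 2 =402.50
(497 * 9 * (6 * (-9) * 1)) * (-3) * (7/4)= 2536191/2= 1268095.50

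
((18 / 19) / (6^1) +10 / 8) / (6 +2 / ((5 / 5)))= 107 / 608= 0.18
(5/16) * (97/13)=485/208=2.33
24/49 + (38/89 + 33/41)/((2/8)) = 5.42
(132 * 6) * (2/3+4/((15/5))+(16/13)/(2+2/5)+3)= 56760/13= 4366.15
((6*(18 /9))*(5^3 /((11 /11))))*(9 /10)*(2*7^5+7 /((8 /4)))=45383625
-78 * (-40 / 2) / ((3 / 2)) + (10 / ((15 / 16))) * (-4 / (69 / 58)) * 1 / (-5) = 1083824 / 1035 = 1047.17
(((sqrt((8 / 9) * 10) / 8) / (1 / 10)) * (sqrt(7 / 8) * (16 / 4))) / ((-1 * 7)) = -5 * sqrt(70) / 21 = -1.99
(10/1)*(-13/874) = -65/437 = -0.15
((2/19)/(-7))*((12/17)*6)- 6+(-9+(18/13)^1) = -402069/29393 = -13.68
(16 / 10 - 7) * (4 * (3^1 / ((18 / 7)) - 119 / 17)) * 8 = 1008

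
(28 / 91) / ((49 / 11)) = 44 / 637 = 0.07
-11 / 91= -0.12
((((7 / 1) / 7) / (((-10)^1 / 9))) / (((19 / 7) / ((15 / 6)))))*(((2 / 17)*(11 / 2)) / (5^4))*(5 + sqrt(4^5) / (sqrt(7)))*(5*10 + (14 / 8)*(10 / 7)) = -8316*sqrt(7) / 40375 - 14553 / 64600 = -0.77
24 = 24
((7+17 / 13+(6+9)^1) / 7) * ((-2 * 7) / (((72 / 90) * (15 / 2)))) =-101 / 13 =-7.77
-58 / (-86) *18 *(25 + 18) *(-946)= -493812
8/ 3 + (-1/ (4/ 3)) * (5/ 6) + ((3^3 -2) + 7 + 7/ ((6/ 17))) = 431/ 8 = 53.88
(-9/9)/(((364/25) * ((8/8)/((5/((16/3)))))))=-375/5824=-0.06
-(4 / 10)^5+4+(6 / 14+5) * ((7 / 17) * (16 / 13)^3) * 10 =5329667332 / 116715625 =45.66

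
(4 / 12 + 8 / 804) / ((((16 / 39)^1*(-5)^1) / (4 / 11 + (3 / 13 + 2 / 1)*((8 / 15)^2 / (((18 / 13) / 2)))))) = -2131571 / 9949500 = -0.21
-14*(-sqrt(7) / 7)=2*sqrt(7)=5.29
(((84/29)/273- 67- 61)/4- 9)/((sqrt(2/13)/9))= -69552 * sqrt(26)/377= -940.71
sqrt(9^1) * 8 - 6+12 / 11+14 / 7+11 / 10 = 2441 / 110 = 22.19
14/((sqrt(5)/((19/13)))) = 266 * sqrt(5)/65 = 9.15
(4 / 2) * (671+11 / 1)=1364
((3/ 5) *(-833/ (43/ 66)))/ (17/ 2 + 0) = -19404/ 215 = -90.25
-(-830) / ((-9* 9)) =-830 / 81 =-10.25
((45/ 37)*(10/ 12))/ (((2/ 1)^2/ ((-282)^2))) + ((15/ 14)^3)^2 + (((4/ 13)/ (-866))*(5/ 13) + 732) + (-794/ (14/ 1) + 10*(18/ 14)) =424842576708815389/ 20386587667264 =20839.32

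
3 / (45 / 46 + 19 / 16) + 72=58488 / 797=73.39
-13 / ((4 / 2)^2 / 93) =-1209 / 4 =-302.25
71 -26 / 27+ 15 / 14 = 26879 / 378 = 71.11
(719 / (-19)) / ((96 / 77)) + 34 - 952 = -1729795 / 1824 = -948.35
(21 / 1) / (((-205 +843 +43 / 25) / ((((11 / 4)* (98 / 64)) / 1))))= 94325 / 682368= 0.14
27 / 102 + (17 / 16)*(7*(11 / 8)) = 22829 / 2176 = 10.49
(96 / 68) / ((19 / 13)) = 0.97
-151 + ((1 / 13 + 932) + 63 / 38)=386671 / 494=782.73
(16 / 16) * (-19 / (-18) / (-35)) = -19 / 630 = -0.03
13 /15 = 0.87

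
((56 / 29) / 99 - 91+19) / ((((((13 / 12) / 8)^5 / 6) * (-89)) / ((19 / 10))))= 10671771812364288 / 52706897815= 202473.91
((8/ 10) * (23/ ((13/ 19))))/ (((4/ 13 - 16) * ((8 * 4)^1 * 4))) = -437/ 32640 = -0.01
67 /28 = 2.39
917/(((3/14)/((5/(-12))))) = -32095/18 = -1783.06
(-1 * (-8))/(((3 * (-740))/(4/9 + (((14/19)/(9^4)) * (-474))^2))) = -41745608/25899777135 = -0.00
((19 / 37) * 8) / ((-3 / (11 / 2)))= -836 / 111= -7.53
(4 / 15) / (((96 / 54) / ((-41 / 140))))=-123 / 2800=-0.04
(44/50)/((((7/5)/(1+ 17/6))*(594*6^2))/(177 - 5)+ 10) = 10879/684955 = 0.02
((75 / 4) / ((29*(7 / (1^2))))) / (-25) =-3 / 812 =-0.00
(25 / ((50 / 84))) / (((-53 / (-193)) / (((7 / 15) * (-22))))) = -416108 / 265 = -1570.22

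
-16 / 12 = -4 / 3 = -1.33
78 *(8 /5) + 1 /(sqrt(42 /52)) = sqrt(546) /21 + 624 /5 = 125.91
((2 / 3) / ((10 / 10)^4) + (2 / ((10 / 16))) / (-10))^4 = 456976 / 31640625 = 0.01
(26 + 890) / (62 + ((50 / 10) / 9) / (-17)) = 140148 / 9481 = 14.78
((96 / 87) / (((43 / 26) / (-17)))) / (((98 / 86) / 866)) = -12248704 / 1421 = -8619.78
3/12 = 1/4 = 0.25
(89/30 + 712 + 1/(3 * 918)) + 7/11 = 54196223/75735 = 715.60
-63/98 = -9/14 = -0.64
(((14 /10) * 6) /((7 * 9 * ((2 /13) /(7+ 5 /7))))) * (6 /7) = 5.73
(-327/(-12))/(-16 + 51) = 109/140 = 0.78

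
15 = 15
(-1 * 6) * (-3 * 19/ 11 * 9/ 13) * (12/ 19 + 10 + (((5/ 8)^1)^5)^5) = 618139341799446626522810991/ 2701193628201437062234112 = 228.84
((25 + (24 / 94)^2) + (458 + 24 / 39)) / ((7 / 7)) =13889855 / 28717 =483.68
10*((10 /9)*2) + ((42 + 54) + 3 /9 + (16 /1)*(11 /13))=15455 /117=132.09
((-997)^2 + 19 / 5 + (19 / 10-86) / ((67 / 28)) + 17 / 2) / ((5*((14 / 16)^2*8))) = 2663882892 / 82075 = 32456.69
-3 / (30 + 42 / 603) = -603 / 6044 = -0.10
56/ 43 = 1.30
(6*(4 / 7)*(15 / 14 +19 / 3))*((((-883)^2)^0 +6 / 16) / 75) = 3421 / 7350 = 0.47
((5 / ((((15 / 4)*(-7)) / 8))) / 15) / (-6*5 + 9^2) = -0.00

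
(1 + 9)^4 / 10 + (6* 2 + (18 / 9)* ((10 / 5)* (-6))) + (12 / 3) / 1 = 992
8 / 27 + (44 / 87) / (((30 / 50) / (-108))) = -71048 / 783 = -90.74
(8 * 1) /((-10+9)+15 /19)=-38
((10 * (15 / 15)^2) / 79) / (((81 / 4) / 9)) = 40 / 711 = 0.06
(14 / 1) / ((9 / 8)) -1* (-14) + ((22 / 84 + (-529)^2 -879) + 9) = 35153711 / 126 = 278997.71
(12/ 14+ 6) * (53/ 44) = 636/ 77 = 8.26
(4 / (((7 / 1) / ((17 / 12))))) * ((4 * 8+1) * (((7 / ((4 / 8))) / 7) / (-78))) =-187 / 273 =-0.68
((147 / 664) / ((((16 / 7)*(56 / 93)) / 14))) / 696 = 31899 / 9859072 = 0.00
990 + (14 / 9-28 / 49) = 62432 / 63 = 990.98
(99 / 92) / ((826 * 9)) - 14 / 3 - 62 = -15198367 / 227976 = -66.67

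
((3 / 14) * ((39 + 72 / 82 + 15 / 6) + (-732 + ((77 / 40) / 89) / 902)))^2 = 364747508407003401 / 16702588134400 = 21837.78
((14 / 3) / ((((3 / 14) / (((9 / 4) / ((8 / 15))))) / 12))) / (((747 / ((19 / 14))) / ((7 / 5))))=931 / 332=2.80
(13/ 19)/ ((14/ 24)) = 156/ 133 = 1.17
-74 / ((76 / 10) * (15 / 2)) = -74 / 57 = -1.30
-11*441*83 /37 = -402633 /37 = -10881.97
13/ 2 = 6.50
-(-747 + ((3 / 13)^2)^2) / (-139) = -21334986 / 3969979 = -5.37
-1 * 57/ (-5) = 57/ 5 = 11.40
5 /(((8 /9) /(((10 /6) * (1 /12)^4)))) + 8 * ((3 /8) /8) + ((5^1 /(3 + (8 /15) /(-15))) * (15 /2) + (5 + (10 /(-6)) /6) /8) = 502178467 /36882432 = 13.62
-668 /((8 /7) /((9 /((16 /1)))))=-328.78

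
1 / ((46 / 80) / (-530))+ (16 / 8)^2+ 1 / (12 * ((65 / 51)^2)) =-356705259 / 388700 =-917.69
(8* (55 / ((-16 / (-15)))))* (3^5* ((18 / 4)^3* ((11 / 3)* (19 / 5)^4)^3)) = 637830444038528154785283 / 156250000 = 4082114841846580.19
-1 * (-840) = 840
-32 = -32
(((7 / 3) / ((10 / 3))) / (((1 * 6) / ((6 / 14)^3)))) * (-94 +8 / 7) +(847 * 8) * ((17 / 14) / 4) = 1410517 / 686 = 2056.15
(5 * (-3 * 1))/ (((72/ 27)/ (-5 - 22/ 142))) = 8235/ 284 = 29.00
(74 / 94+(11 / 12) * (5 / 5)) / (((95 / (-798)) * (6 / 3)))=-7.16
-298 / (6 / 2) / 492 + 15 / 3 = 3541 / 738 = 4.80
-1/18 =-0.06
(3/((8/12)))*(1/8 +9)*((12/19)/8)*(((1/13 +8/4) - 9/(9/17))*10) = -955935/1976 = -483.77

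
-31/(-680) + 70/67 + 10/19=1399463/865640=1.62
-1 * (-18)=18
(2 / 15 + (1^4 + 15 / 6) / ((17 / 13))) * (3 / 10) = 1433 / 1700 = 0.84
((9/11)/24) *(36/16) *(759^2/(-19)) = -1414017/608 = -2325.69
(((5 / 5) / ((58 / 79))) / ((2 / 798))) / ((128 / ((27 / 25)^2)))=22978809 / 4640000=4.95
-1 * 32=-32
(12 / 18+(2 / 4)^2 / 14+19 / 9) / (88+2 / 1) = 1409 / 45360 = 0.03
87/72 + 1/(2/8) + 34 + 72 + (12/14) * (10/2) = 19403/168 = 115.49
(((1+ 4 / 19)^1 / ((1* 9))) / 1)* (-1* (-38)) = 46 / 9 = 5.11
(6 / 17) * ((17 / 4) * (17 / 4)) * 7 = 357 / 8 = 44.62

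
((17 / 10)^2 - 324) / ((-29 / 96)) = 770664 / 725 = 1062.98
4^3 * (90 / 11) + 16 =5936 / 11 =539.64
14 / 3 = 4.67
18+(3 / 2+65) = 84.50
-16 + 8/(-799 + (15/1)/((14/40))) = -84744/5293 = -16.01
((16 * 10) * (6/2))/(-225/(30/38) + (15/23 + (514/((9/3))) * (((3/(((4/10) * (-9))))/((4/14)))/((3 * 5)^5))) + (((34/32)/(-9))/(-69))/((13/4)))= -784695600000/464847065177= -1.69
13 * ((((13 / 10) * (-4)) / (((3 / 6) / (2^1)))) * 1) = -1352 / 5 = -270.40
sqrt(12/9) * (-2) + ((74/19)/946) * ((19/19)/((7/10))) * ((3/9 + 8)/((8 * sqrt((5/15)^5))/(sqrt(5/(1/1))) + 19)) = -4 * sqrt(3)/3 - 222000 * sqrt(15)/27588804859 + 3746250/1452042361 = -2.31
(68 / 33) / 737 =0.00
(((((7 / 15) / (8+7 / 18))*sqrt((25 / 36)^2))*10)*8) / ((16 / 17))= 3.28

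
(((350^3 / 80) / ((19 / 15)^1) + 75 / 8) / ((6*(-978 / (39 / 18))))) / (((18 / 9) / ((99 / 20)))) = -613126085 / 1585664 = -386.67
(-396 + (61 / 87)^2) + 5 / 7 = -20917376 / 52983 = -394.79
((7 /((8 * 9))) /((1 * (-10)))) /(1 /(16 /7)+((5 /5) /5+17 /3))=-7 /4539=-0.00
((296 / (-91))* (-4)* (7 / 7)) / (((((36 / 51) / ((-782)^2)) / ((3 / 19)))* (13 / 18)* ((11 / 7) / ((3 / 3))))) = 55389397824 / 35321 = 1568171.85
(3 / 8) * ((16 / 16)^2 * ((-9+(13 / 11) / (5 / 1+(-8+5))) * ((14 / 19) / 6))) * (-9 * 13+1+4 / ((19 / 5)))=353535 / 7942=44.51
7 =7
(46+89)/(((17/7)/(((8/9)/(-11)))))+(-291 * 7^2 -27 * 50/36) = -5348571/374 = -14300.99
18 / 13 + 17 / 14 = 473 / 182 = 2.60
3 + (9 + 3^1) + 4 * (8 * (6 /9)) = 36.33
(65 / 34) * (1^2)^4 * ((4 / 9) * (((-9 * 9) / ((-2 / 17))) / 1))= 585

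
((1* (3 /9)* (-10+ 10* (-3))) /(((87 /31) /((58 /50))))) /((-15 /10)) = 496 /135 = 3.67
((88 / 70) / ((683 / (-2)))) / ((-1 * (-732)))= -22 / 4374615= -0.00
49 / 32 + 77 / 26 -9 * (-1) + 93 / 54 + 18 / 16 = 61177 / 3744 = 16.34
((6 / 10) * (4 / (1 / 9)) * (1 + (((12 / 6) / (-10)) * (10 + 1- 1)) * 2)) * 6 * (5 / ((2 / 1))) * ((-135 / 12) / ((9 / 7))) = 8505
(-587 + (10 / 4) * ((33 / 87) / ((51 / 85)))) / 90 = -101863 / 15660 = -6.50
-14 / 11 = -1.27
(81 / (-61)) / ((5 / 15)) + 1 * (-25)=-1768 / 61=-28.98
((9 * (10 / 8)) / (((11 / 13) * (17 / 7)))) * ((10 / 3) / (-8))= -6825 / 2992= -2.28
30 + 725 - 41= 714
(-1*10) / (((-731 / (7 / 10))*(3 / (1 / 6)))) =7 / 13158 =0.00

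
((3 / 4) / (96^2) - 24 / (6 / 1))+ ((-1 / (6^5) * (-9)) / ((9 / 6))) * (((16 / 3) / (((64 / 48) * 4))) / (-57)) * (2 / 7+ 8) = -529518571 / 132378624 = -4.00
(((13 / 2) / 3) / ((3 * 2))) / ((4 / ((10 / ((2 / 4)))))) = 65 / 36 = 1.81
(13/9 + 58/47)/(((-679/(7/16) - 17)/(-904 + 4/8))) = 2047331/1327374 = 1.54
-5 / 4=-1.25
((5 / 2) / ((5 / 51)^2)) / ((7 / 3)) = 7803 / 70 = 111.47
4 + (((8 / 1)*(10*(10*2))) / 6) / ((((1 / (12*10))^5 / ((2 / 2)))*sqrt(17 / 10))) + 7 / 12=55 / 12 + 6635520000000*sqrt(170) / 17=5089211522801.09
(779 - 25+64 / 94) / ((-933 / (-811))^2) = 23329363870 / 40912983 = 570.22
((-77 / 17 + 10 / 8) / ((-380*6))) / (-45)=-223 / 6976800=-0.00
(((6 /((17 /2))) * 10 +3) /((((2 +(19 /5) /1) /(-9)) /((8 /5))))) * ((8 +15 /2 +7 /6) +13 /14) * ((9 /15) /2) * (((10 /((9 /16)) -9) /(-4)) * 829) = 8276032179 /34510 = 239815.48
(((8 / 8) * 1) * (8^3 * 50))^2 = 655360000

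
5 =5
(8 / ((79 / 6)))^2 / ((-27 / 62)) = -15872 / 18723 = -0.85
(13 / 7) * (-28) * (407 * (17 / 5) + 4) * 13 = -4690764 / 5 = -938152.80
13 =13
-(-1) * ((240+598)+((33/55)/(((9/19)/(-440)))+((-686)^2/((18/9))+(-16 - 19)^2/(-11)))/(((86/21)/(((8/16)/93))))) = 201650497/175956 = 1146.03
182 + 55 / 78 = 14251 / 78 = 182.71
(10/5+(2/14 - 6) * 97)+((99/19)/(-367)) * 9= -27640236/48811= -566.27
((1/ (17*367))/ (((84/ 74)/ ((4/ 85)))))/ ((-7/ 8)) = -592/ 77956305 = -0.00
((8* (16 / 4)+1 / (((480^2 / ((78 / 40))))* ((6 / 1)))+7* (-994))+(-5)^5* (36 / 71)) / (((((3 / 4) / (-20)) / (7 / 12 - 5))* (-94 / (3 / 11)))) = 26831159105371 / 9226137600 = 2908.17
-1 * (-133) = 133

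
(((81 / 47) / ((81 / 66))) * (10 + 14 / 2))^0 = 1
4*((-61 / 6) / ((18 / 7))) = -427 / 27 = -15.81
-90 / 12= -15 / 2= -7.50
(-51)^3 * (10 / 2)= -663255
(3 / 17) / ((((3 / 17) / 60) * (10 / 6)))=36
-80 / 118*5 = -200 / 59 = -3.39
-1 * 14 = -14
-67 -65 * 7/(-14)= -69/2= -34.50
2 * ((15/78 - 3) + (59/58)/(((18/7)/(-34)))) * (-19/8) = 1048097/13572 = 77.22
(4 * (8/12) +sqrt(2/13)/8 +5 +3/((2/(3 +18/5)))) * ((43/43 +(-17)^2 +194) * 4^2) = 968 * sqrt(26)/13 +2040544/15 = 136415.95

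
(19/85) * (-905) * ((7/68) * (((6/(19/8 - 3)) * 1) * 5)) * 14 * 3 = 41981.98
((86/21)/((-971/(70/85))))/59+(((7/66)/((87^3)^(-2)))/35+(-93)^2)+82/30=422316974894996033/321391290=1314027442.67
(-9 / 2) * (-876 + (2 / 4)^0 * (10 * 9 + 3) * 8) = 594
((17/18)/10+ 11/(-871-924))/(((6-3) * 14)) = 5707/2714040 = 0.00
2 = 2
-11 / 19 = -0.58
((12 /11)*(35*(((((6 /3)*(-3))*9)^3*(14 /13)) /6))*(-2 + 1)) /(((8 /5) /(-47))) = -4532994900 /143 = -31699265.03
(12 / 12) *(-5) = -5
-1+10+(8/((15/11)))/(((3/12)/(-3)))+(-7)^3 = -2022/5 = -404.40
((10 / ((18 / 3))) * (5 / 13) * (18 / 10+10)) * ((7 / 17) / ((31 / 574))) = 1185310 / 20553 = 57.67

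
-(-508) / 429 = 508 / 429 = 1.18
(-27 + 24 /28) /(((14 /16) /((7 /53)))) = -1464 /371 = -3.95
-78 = -78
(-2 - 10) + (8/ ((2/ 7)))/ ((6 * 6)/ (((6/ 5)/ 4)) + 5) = -1472/ 125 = -11.78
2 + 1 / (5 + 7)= 25 / 12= 2.08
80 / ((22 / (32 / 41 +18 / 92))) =36820 / 10373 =3.55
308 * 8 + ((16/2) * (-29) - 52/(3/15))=1972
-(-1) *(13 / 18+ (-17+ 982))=17383 / 18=965.72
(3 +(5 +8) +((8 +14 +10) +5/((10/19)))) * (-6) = -345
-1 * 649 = -649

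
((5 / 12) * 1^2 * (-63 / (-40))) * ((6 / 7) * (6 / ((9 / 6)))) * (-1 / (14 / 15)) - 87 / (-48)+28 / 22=831 / 1232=0.67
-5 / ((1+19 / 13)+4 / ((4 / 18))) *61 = -3965 / 266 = -14.91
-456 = -456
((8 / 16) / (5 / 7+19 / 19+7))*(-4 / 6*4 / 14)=-2 / 183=-0.01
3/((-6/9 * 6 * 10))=-0.08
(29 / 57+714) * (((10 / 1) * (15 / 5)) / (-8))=-203635 / 76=-2679.41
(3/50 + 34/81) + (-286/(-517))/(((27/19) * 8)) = 201167/380700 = 0.53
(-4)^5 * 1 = -1024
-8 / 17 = -0.47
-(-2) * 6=12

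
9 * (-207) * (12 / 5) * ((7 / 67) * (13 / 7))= -290628 / 335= -867.55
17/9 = 1.89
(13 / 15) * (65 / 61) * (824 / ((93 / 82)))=11418992 / 17019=670.96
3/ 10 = 0.30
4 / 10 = 2 / 5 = 0.40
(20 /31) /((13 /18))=360 /403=0.89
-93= -93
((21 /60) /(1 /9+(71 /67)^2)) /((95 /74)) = 10463859 /47365100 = 0.22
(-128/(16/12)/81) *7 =-224/27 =-8.30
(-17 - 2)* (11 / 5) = -209 / 5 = -41.80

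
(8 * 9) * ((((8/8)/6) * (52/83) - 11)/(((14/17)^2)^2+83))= -1812739784/192854899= -9.40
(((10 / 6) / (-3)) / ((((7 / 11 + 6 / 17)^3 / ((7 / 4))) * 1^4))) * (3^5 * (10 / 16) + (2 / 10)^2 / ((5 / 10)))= -1391130428611 / 9117540000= -152.58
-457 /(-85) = 457 /85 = 5.38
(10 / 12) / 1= 5 / 6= 0.83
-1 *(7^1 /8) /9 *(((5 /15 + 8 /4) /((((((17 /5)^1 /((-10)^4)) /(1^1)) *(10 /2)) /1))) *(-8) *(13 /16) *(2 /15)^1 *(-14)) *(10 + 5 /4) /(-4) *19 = 52950625 /612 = 86520.63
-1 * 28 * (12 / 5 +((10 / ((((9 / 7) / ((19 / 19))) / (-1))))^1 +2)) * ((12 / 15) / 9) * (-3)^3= -17024 / 75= -226.99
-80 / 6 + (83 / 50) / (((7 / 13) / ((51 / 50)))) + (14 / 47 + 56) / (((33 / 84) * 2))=61.46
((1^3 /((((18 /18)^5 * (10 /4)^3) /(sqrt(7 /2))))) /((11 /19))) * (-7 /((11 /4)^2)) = -8512 * sqrt(14) /166375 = -0.19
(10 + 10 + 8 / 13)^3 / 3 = 19248832 / 6591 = 2920.47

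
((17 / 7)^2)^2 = 83521 / 2401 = 34.79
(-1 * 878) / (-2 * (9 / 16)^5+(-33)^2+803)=-0.46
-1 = -1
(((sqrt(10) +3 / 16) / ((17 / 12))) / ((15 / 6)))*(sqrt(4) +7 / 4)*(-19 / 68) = -171*sqrt(10) / 578 - 513 / 9248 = -0.99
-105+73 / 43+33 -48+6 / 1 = -4829 / 43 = -112.30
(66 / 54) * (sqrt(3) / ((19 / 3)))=11 * sqrt(3) / 57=0.33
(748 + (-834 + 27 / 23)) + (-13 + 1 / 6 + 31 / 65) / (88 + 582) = -509907137 / 6009900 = -84.84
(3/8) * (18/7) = 27/28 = 0.96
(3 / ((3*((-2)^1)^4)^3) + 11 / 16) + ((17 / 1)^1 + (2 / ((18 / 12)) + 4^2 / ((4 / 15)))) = 2913025 / 36864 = 79.02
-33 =-33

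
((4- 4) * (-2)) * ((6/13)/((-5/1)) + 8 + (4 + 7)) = 0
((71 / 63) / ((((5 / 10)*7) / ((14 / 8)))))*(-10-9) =-1349 / 126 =-10.71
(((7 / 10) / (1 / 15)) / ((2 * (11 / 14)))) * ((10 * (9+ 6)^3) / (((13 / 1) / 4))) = 9922500 / 143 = 69388.11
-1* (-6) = 6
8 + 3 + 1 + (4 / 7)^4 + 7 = 45875 / 2401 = 19.11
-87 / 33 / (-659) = 29 / 7249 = 0.00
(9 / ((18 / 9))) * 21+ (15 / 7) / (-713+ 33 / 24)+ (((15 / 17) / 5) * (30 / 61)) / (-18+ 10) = 15618743031 / 165301948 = 94.49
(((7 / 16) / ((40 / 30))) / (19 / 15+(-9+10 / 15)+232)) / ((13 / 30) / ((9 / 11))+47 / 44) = 66825 / 73194592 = 0.00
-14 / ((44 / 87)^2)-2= -54919 / 968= -56.73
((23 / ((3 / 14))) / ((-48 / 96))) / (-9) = 23.85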